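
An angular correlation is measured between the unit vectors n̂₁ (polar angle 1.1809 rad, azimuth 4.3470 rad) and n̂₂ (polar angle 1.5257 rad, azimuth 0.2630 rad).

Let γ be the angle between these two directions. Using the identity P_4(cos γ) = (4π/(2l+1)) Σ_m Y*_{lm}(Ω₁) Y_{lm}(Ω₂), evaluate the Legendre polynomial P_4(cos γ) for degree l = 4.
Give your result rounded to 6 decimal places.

-0.327681

Term-by-term m-sum for l=4 (normalisation 4π/9 = 1.396263):
  term(m=-4) = -0.115516-0.083877i   from Y*(Ω₁)=+0.035313-0.321973i, Y(Ω₂)=+0.218532-0.382742i
  term(m=-3) = +0.020140-0.006549i   from Y*(Ω₁)=+0.334857+0.172051i, Y(Ω₂)=+0.039635-0.039921i
  term(m=-2) = +0.000329-0.001012i   from Y*(Ω₁)=-0.002407+0.002157i, Y(Ω₂)=-0.284608+0.165231i
  term(m=-1) = -0.012369-0.017022i   from Y*(Ω₁)=+0.118186+0.308929i, Y(Ω₂)=-0.061426+0.016538i
  term(m=+0) = -0.019853-0.000000i   from Y*(Ω₁)=-0.063852-0.000000i, Y(Ω₂)=+0.310922+0.000000i
  term(m=+1) = -0.012369+0.017022i   from Y*(Ω₁)=-0.118186+0.308929i, Y(Ω₂)=+0.061426+0.016538i
  term(m=+2) = +0.000329+0.001012i   from Y*(Ω₁)=-0.002407-0.002157i, Y(Ω₂)=-0.284608-0.165231i
  term(m=+3) = +0.020140+0.006549i   from Y*(Ω₁)=-0.334857+0.172051i, Y(Ω₂)=-0.039635-0.039921i
  term(m=+4) = -0.115516+0.083877i   from Y*(Ω₁)=+0.035313+0.321973i, Y(Ω₂)=+0.218532+0.382742i
Total Σ_m = -0.234684+0.000000i. Multiply by 1.396263: -0.327681+0.000000i. P_4(cos γ) = -0.327681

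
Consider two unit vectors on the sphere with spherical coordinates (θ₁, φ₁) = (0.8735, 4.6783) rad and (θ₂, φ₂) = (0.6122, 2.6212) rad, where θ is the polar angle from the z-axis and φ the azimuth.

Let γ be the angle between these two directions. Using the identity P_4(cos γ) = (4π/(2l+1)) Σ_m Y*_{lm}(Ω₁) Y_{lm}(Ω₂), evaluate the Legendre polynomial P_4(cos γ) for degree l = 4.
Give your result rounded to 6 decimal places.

0.037537

Term-by-term m-sum for l=4 (normalisation 4π/9 = 1.396263):
  term(m=-4) = -0.002697+0.006865i   from Y*(Ω₁)=+0.151401-0.020773i, Y(Ω₂)=-0.023594+0.042103i
  term(m=-3) = +0.069948-0.007859i   from Y*(Ω₁)=+0.036964+0.360184i, Y(Ω₂)=-0.001870-0.194394i
  term(m=-2) = -0.085095-0.124867i   from Y*(Ω₁)=-0.369984+0.025264i, Y(Ω₂)=+0.205989+0.351559i
  term(m=-1) = +0.004641-0.008780i   from Y*(Ω₁)=+0.000901+0.026423i, Y(Ω₂)=-0.325908-0.186772i
  term(m=+0) = +0.053289+0.000000i   from Y*(Ω₁)=-0.361719-0.000000i, Y(Ω₂)=-0.147321+0.000000i
  term(m=+1) = +0.004641+0.008780i   from Y*(Ω₁)=-0.000901+0.026423i, Y(Ω₂)=+0.325908-0.186772i
  term(m=+2) = -0.085095+0.124867i   from Y*(Ω₁)=-0.369984-0.025264i, Y(Ω₂)=+0.205989-0.351559i
  term(m=+3) = +0.069948+0.007859i   from Y*(Ω₁)=-0.036964+0.360184i, Y(Ω₂)=+0.001870-0.194394i
  term(m=+4) = -0.002697-0.006865i   from Y*(Ω₁)=+0.151401+0.020773i, Y(Ω₂)=-0.023594-0.042103i
Total Σ_m = +0.026884+0.000000i. Multiply by 1.396263: +0.037537+0.000000i. P_4(cos γ) = 0.037537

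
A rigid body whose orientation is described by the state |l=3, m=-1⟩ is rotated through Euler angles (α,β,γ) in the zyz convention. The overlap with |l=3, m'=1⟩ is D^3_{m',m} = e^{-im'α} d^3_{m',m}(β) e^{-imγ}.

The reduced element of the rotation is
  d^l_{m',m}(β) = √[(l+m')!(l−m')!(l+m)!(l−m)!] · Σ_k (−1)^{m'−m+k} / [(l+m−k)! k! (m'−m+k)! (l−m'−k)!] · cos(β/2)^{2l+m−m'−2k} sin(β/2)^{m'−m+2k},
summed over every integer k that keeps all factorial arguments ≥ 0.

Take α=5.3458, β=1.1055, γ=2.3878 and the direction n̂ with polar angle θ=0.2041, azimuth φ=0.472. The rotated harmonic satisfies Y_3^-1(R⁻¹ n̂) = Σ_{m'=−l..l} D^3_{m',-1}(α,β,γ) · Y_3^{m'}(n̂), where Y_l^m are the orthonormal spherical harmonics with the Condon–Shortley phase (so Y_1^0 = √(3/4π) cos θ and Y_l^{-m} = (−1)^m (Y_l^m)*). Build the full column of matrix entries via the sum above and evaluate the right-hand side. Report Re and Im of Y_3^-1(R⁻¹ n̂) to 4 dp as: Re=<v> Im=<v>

Need the full column D^3_{m',-1} for m'=−3..3 at α=5.3458, β=1.1055, γ=2.3878.
cos(β/2)=0.851084, sin(β/2)=0.525030
d^3_{-3,-1}: single k=2 term ⇒ +0.560148;  D = +0.510465-0.230632i
d^3_{-2,-1}: k∈[1..2] ⇒ +0.741388 -0.564285 = +0.177103;  D = +0.154303+0.086926i
d^3_{-1,-1}: k∈[0..2] ⇒ +0.380044 -1.157037 +0.330241 = -0.446751;  D = -0.053651-0.443518i
d^3_{0,-1}: k∈[0..2] ⇒ -0.812150 +0.927215 -0.117620 = -0.002555;  D = +0.001863-0.001749i
d^3_{1,-1}: k∈[0..2] ⇒ +0.867778 -0.440322 +0.020946 = +0.448402;  D = -0.440866-0.081862i
d^3_{2,-1}: k∈[0..1] ⇒ -0.564285 +0.107372 = -0.456913;  D = +0.198667+0.411462i
d^3_{3,-1}: single k=0 term ⇒ +0.213170;  D = +0.099865-0.188330i
Y_3^{m'}(θ=0.2041,φ=0.472) and Σ D·Y over m':
  (+0.5105-0.2306i)·(+0.0005-0.0034i)  (+0.1543+0.0869i)·(+0.0241-0.0333i)  (-0.0537-0.4435i)·(+0.2214-0.1130i)  (+0.0019-0.0017i)·(+0.6558+0.0000i)  (-0.4409-0.0819i)·(-0.2214-0.1130i)  (+0.1987+0.4115i)·(+0.0241+0.0333i)  (+0.0999-0.1883i)·(-0.0005-0.0034i)
Y_3^-1(R⁻¹ n̂) = +0.024058-0.013947i

Re=0.0241 Im=-0.0139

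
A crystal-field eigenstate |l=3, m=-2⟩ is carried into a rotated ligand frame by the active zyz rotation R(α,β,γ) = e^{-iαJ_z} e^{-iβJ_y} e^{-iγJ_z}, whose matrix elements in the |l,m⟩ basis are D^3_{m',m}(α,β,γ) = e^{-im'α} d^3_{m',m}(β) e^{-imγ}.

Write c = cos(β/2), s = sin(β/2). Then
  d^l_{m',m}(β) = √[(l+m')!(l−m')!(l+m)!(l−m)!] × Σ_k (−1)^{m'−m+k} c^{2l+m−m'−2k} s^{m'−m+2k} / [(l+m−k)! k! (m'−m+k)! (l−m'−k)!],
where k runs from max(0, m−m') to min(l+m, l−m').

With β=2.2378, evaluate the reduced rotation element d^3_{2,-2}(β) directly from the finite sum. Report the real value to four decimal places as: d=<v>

d=0.0944

d^3_{2,-2}(β=2.2378) via the finite sum:
c=cos(2.237800/2)=0.436672, s=sin(2.237800/2)=0.899621; N=√[120·1·1·120]=120.000000
The bounds max(0,m−m')=0 and min(l+m,l−m')=1 give 2 terms
  k=0: (−1)^4·120.0000/(24)·0.4367^2·0.8996^4 = +0.624481
  k=1: (−1)^5·120.0000/(120)·0.4367^0·0.8996^6 = -0.530098
d^3_{2,-2}(2.2378) = +0.624481 -0.530098 = +0.094382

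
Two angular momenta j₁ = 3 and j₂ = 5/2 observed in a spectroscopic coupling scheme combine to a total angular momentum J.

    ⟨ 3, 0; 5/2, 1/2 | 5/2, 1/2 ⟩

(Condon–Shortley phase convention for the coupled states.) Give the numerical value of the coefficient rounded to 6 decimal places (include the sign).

j₁+j₂−J=3  J+j₁−j₂=3  J−j₁+j₂=2  j₁+j₂+J+1=9
(j₁±m₁, j₂±m₂, J±M) = (3,3,3,2,3,2)
P² = 216/35
sum k=1..3:
  [1] −1/8 = -1/8
  [2] +1/4 = 1/4
  [3] −1/72 = -1/72
S = 1/9
C² = P²·S² = 8/105 ; C = +0.276026

+0.276026  (= +√(8/105))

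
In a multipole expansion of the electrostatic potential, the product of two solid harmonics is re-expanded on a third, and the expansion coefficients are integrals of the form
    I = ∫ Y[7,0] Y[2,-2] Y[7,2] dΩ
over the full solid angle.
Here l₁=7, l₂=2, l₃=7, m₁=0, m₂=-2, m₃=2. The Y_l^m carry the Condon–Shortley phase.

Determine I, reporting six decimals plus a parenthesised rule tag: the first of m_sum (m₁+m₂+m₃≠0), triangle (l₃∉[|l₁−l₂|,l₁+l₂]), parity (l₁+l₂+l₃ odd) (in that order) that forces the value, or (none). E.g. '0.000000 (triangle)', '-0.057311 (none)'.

-0.192231 (none)

Rules hold: Σm=0, L=16 even, 5≤7≤9.
N = 15·5·15 = 1125
Δ = 2!·12!·2!/17! = 1/185640
Racah Σ t=0..2: t=0:+1/2419200 t=1:−1/518400 t=2:+1/2419200 = -1/907200
⇒ 3j(7 2 7; 0 0 0)² = 56/3315, sgn +1
Racah Σ t=0..0: t=0:+1/2419200 = 1/2419200
⇒ 3j(7 2 7; 0 -2 2)² = 27/1105, sgn -1
4πI² = N·(3j₀)²·(3jₘ)² = 22680/48841
I = -1·√(0.464364/4π) = -0.19223140
No selection rule forces the value: the integral is nonzero (none).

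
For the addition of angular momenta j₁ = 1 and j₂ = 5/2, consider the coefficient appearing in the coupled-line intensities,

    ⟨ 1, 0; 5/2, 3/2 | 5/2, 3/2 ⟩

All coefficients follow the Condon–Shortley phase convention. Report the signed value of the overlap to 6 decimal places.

triangle: 1!·1!·4!/7! = 24/5040
(j±m)!: 1!·1!·4!·1!·4!·1! = 576
prefactor² = (2J+1)·Δ·N² = 576/35
  k=0: +1/(0!·1!·1!·4!·0!·0!) = 1/24
  k=1: −1/(1!·0!·0!·3!·1!·1!) = -1/6
Σ = -1/8  ⇒  CG² = 576/35·(-1/8)² = 9/35
CG = −√(9/35) = -0.507093

-0.507093  (= −√(9/35))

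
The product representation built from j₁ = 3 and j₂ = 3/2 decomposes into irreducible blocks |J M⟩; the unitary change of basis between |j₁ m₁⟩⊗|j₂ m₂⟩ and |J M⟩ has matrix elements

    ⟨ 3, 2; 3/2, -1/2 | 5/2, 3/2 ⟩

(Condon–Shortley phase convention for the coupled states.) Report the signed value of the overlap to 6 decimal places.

+√(1/14) ≈ +0.267261

triangle: 2!·4!·1!/8! = 48/40320
(j±m)!: 5!·1!·1!·2!·4!·1! = 5760
prefactor² = (2J+1)·Δ·N² = 288/7
  k=0: +1/(0!·2!·1!·1!·3!·0!) = 1/12
  k=1: −1/(1!·1!·0!·0!·4!·1!) = -1/24
Σ = 1/24  ⇒  CG² = 288/7·(1/24)² = 1/14
CG = +√(1/14) = +0.267261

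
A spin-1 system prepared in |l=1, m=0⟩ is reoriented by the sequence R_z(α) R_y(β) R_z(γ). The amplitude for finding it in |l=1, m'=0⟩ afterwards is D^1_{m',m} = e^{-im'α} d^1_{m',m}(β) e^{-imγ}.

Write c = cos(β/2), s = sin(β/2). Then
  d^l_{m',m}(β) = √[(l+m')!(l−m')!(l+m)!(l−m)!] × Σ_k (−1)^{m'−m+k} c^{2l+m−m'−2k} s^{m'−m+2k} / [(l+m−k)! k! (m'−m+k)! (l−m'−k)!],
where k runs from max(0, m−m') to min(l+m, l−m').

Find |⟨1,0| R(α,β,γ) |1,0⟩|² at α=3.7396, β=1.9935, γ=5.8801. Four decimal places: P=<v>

First d^1_{0,0}(β=1.9935), then the phase factors e^{-i(0)α} and e^{-i(0)γ}:
c=cos(1.993500/2)=0.543034, s=sin(1.993500/2)=0.839711; N=√[1·1·1·1]=1.000000
The bounds max(0,m−m')=0 and min(l+m,l−m')=1 give 2 terms
  k=0: (−1)^0·1.0000/(1)·0.5430^2·0.8397^0 = +0.294886
  k=1: (−1)^1·1.0000/(1)·0.5430^0·0.8397^2 = -0.705114
d^1_{0,0}(1.9935) = +0.294886 -0.705114 = -0.410228
|D^1_{0,0}|² = |d^1_{0,0}(β)|² = (-0.410228)² = 0.168287 (the z-rotation phases have unit modulus)

P=0.1683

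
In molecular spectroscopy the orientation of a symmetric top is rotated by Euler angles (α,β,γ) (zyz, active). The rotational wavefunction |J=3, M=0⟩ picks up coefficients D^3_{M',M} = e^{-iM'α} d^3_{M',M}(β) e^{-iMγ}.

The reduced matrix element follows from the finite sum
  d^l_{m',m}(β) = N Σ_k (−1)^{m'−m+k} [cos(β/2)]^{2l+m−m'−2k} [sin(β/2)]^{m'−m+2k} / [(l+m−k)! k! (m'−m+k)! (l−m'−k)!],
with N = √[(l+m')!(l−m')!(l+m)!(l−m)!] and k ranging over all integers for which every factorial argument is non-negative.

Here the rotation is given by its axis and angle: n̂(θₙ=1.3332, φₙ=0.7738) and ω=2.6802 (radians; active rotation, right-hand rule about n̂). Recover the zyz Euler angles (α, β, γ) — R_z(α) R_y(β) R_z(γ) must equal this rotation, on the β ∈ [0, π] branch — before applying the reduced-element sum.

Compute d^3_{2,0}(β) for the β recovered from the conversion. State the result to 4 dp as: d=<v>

Axis–angle → zyz. n̂ = (sinθₙcosφₙ, sinθₙsinφₙ, cosθₙ) = (+0.695166, +0.679225, +0.235367), ω = 2.6802.
R = I cosω + sinω [n̂]ₓ + (1−cosω) n̂n̂ᵀ gives
  R = [+0.020546, +0.790190, +0.612517; +0.999759, -0.020982, -0.006467; +0.007741, +0.612503, -0.790431]
β = atan2(√(R₁₃²+R₂₃²), R₃₃) = 2.482308; α = atan2(R₂₃, R₁₃) mod 2π = 6.272627; γ = atan2(R₃₂, −R₃₁) mod 2π = 1.583435
d^3_{2,0}(β=2.4823) via the finite sum:
With c≡cos(β/2)=0.323705 and s≡sin(β/2)=0.946158, N=[120·1·6·6]^{1/2}=65.726707
k∈{0,1} keeps every argument non-negative
  k=0: (−1)^2·65.7267/(12)·0.3237^4·0.9462^2 = +0.053837
  k=1: (−1)^3·65.7267/(12)·0.3237^2·0.9462^4 = -0.459953
d^3_{2,0}(2.4823) = +0.053837 -0.459953 = -0.406116

d=-0.4061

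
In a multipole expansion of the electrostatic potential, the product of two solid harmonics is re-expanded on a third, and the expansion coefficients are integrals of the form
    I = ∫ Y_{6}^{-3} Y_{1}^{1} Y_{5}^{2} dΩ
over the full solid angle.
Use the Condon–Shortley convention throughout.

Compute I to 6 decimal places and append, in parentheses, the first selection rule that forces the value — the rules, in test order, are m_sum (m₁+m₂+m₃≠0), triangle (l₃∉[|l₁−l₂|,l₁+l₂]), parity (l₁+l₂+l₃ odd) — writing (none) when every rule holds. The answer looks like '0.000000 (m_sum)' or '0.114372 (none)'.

-0.245154 (none)

m-sum 0 ✓  L=12 even ✓  5≤5≤7 ✓
Π(2lᵢ+1) = 13×3×11 = 429
triangle coeff Δ(6,1,5) = 1/858
Σ_t [1,1]: t=1:−1/14400 = -1/14400
(3j)²=6/143 [(6 1 5; 0 0 0)], sign=+1
Σ_t [2,2]: t=2:+1/60480 = 1/60480
(3j)²=6/143 [(6 1 5; -3 1 2)], sign=-1
⇒ 4πI² = 108/143
I = (-1)√(108/143/(4π)) = -0.24515397
No selection rule forces the value: the integral is nonzero (none).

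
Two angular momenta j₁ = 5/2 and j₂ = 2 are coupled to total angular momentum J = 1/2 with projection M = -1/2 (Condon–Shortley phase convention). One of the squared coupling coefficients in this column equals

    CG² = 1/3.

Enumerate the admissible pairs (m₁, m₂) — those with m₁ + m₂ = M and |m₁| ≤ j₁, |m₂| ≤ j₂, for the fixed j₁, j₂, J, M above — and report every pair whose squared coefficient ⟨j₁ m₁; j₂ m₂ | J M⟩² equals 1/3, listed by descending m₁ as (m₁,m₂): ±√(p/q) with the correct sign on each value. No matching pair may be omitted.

Admissible pairs with m₁+m₂ = M = -1/2: (-5/2,2), (-3/2,1), (-1/2,0), (1/2,-1), (3/2,-2)
  (m₁,m₂)=(3/2,-2): CG² = 1/15, CG = +√(1/15)
  (m₁,m₂)=(1/2,-1): CG² = 2/15, CG = −√(2/15)
  (m₁,m₂)=(-1/2,0): CG² = 1/5, CG = +√(1/5)
  (m₁,m₂)=(-3/2,1): CG² = 4/15, CG = −√(4/15)
  (m₁,m₂)=(-5/2,2): CG² = 1/3, CG = +√(1/3)   ← matches the target
Pairs with CG² = 1/3: (-5/2,2): +√(1/3)

(-5/2,2): +√(1/3)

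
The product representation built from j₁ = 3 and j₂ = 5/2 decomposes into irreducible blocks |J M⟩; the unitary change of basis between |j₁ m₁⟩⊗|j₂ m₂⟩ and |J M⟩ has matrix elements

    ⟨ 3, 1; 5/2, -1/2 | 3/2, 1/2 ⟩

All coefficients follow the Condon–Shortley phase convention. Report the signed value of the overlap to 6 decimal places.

−√(1/105) = -0.097590

√[4·4!2!1!/8! · 4!2!2!3!2!1!] = √(192/35)
  +(−1)^1/∏(1,3,1,1,1,0)! = -1/6  (running -1/6)
  +(−1)^2/∏(2,2,0,0,2,1)! = 1/8  (running -1/24)
⟨..|..⟩ = √(192/35)·(-1/24) = -0.097590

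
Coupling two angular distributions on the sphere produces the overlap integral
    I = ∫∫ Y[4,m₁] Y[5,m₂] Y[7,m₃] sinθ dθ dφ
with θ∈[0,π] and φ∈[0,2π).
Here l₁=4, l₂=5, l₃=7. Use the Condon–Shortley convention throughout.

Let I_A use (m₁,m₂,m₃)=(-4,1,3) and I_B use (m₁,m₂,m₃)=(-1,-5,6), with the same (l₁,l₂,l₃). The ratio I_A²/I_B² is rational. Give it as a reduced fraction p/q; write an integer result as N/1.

Same 4,5,7: normalisation and zero-m 3j drop out of the ratio.
A: Δ: 2! 6! 8! / 17! → 1/6126120; sum: t=2:+1/829440 = 1/829440; 3j²(4 5 7; -4 1 3) = Δ·Π!·Σ² = 35/2431  (sign +1)
B: Δ: 2! 6! 8! / 17! → 1/6126120; sum: t=0:+1/9676800 = 1/9676800; 3j²(4 5 7; -1 -5 6) = Δ·Π!·Σ² = 27/952  (sign -1)
I_A²/I_B² = (35/2431)/(27/952) = 1960/3861

1960/3861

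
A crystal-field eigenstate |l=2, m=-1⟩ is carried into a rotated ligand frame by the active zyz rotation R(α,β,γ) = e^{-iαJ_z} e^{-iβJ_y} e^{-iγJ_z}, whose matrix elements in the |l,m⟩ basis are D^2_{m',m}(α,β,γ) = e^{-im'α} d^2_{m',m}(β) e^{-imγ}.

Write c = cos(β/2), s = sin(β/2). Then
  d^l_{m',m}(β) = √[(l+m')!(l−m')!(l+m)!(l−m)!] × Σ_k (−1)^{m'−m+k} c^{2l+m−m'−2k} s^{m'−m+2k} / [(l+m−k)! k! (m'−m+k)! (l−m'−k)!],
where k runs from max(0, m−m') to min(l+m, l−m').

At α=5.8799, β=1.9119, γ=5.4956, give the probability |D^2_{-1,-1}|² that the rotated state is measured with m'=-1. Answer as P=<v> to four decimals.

P=0.3084

Split into d^2_{-1,-1}(β=1.9119) × two z-phases.
c=cos(1.911900/2)=0.576833, s=sin(1.911900/2)=0.816862; N=√[1·6·1·6]=6.000000
k∈{0,1} keeps every argument non-negative
  k=0: (−1)^0·6.0000/(6)·0.5768^4·0.8169^0 = +0.110713
  k=1: (−1)^1·6.0000/(2)·0.5768^2·0.8169^2 = -0.666069
d^2_{-1,-1}(1.9119) = +0.110713 -0.666069 = -0.555355
|D^2_{-1,-1}|² = |d^2_{-1,-1}(β)|² = (-0.555355)² = 0.308419 (the z-rotation phases have unit modulus)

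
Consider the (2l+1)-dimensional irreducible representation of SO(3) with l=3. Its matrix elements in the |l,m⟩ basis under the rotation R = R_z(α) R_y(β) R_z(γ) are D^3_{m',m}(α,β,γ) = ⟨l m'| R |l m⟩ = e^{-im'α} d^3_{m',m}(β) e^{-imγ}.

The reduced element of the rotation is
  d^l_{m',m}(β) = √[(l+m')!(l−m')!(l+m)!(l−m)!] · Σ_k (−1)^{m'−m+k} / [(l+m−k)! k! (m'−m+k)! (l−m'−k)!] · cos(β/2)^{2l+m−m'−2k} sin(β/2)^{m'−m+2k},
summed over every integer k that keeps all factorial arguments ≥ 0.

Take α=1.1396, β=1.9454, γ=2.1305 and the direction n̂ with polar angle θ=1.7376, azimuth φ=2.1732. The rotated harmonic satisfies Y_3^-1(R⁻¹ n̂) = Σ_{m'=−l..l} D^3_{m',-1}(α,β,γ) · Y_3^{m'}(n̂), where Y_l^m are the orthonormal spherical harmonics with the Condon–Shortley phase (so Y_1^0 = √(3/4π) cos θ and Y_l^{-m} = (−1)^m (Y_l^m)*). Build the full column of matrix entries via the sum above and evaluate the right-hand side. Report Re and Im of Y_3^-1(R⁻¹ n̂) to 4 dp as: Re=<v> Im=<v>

Re=0.0964 Im=0.0557

Need the full column D^3_{m',-1} for m'=−3..3 at α=1.1396, β=1.9454, γ=2.1305.
cos(β/2)=0.563070, sin(β/2)=0.826409
d^3_{-3,-1}: single k=2 term ⇒ +0.265880;  D = +0.197437-0.178076i
d^3_{-2,-1}: k∈[1..2] ⇒ +0.147914 -0.637240 = -0.489326;  D = +0.145862+0.467081i
d^3_{-1,-1}: k∈[0..2] ⇒ +0.031870 -0.549200 +0.887272 = +0.369941;  D = -0.366891-0.047409i
d^3_{0,-1}: k∈[0..2] ⇒ -0.162031 +1.047092 -0.751845 = +0.133216;  D = -0.070729+0.112888i
d^3_{1,-1}: k∈[0..2] ⇒ +0.411900 -1.183029 +0.318545 = -0.452584;  D = -0.247988-0.378596i
d^3_{2,-1}: k∈[0..1] ⇒ -0.637240 +0.686338 = +0.049098;  D = +0.048556-0.007274i
d^3_{3,-1}: single k=0 term ⇒ +0.572731;  D = +0.159651-0.550030i
Y_3^{m'}(θ=1.7376,φ=2.1732) and Σ D·Y over m':
  (+0.1974-0.1781i)·(+0.3890-0.0937i)  (+0.1459+0.4671i)·(+0.0591-0.1541i)  (-0.3669-0.0474i)·(+0.1557+0.2264i)  (-0.0707+0.1129i)·(+0.1773+0.0000i)  (-0.2480-0.3786i)·(-0.1557+0.2264i)  (+0.0486-0.0073i)·(+0.0591+0.1541i)  (+0.1597-0.5500i)·(-0.3890-0.0937i)
Y_3^-1(R⁻¹ n̂) = +0.096428+0.055745i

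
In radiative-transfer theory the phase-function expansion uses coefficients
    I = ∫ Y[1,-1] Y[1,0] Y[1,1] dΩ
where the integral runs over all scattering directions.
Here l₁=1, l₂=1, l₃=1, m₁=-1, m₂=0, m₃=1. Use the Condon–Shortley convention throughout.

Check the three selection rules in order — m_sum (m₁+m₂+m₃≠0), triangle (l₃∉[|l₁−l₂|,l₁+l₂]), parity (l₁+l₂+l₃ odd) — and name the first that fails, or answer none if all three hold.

parity

m₁+m₂+m₃ = -1 + 0 + 1 = 0  ✓
triangle: |1−1|=0 ≤ l₃=1 ≤ 1+1=2  ✓
parity: l₁+l₂+l₃ = 3 is odd  ✗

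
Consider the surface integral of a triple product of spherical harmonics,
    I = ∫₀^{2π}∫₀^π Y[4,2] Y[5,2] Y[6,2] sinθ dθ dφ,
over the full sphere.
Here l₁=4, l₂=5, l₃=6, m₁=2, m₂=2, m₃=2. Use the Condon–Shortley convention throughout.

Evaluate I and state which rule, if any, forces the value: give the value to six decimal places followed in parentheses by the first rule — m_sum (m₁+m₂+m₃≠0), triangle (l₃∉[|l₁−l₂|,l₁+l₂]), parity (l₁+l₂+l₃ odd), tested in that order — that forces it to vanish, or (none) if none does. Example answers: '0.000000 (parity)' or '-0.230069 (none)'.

m-sum = 2 + 2 + 2 = 6 ≠ 0 ⇒ I = 0

0.000000 (m_sum)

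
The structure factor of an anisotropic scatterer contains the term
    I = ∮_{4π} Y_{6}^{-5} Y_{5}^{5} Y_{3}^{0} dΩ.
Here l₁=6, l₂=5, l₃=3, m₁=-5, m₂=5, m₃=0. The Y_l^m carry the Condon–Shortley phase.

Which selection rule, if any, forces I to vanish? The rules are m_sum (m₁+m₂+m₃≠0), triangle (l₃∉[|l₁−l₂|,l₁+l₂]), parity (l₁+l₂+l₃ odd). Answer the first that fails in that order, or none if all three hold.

none

Σmᵢ = 0  ✓
l₃∈[|l₁−l₂|,l₁+l₂]=[1,11], have l₃=3  ✓
Σlᵢ = 14 ⇒ even  ✓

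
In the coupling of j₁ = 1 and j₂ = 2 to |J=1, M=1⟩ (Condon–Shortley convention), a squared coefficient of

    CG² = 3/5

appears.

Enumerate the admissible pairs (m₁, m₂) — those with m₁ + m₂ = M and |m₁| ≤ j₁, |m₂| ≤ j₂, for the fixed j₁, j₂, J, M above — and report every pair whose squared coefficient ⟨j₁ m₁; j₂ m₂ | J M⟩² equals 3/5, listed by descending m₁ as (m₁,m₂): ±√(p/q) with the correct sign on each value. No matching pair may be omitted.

(-1,2): +√(3/5)

Admissible pairs with m₁+m₂ = M = 1: (-1,2), (0,1), (1,0)
  (m₁,m₂)=(1,0): CG² = 1/10, CG = +√(1/10)
  (m₁,m₂)=(0,1): CG² = 3/10, CG = −√(3/10)
  (m₁,m₂)=(-1,2): CG² = 3/5, CG = +√(3/5)   ← matches the target
Pairs with CG² = 3/5: (-1,2): +√(3/5)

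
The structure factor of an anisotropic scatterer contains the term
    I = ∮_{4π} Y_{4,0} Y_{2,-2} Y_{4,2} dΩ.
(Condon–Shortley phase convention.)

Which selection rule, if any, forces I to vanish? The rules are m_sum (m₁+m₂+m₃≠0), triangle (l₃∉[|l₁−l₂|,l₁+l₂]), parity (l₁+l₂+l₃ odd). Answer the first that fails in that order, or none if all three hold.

none

Σmᵢ = 0  ✓
l₃∈[|l₁−l₂|,l₁+l₂]=[2,6], have l₃=4  ✓
Σlᵢ = 10 ⇒ even  ✓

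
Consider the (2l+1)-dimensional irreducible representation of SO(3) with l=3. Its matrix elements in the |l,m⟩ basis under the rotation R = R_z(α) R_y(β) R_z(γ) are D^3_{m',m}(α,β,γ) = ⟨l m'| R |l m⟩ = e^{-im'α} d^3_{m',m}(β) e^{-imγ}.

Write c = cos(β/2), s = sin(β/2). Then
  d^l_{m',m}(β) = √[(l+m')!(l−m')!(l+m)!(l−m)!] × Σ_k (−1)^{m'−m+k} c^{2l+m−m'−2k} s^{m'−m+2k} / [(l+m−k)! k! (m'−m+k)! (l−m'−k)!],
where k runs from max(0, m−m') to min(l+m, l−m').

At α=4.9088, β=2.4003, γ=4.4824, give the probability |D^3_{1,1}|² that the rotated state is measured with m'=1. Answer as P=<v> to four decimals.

First d^3_{1,1}(β=2.4003), then the phase factors e^{-i(1)α} and e^{-i(1)γ}:
With c≡cos(β/2)=0.362218 and s≡sin(β/2)=0.932093, N=[24·2·24·2]^{1/2}=48.000000
The bounds max(0,m−m')=0 and min(l+m,l−m')=2 give 3 terms
  k=0: (−1)^0·48.0000/(48)·0.3622^6·0.9321^0 = +0.002258
  k=1: (−1)^1·48.0000/(6)·0.3622^4·0.9321^2 = -0.119643
  k=2: (−1)^2·48.0000/(8)·0.3622^2·0.9321^4 = +0.594195
d^3_{1,1}(2.4003) = +0.002258 -0.119643 +0.594195 = +0.476810
|D^3_{1,1}|² = |d^3_{1,1}(β)|² = (+0.476810)² = 0.227348 (the z-rotation phases have unit modulus)

P=0.2273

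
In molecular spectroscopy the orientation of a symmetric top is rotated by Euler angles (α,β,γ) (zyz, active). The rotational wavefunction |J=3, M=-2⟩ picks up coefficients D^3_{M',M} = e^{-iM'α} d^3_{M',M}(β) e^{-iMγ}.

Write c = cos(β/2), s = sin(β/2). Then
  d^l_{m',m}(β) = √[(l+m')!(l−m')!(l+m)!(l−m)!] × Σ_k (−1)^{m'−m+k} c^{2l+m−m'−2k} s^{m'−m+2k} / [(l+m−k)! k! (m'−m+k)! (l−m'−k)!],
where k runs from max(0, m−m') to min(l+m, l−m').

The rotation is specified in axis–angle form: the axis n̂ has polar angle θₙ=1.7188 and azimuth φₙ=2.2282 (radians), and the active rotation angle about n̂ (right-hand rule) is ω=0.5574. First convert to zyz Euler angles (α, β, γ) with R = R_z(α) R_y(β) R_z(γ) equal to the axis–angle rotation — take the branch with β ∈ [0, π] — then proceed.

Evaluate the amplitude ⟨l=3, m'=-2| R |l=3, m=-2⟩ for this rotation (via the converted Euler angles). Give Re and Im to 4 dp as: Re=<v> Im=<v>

Re=0.4698 Im=-0.0800

Axis–angle → zyz. n̂ = (sinθₙcosφₙ, sinθₙsinφₙ, cosθₙ) = (-0.604383, +0.782927, -0.147464), ω = 0.5574.
R = I cosω + sinω [n̂]ₓ + (1−cosω) n̂n̂ᵀ gives
  R = [+0.903924, +0.006381, +0.427645; -0.149631, +0.941417, +0.302232; -0.400664, -0.337183, +0.851925]
β = atan2(√(R₁₃²+R₂₃²), R₃₃) = 0.551146; α = atan2(R₂₃, R₁₃) mod 2π = 0.615232; γ = atan2(R₃₂, −R₃₁) mod 2π = 5.583610
D^3_{-2,-2}(0.6152,0.5511,5.5836) = e^{-i·-2·0.6152}·d^3_{-2,-2}(0.5511)·e^{-i·-2·5.5836}. Compute d first:
With c≡cos(β/2)=0.962269 and s≡sin(β/2)=0.272098, N=[1·120·1·120]^{1/2}=120.000000
Admissible k: 0..1 (factorial args all ≥0)
  k=0: (−1)^0·120.0000/(120)·0.9623^6·0.2721^0 = +0.793926
  k=1: (−1)^1·120.0000/(24)·0.9623^4·0.2721^2 = -0.317401
d^3_{-2,-2}(0.5511) = +0.793926 -0.317401 = +0.476525
D = (+0.333800+0.942644i)·(+0.476525)·(+0.170805-0.985305i) = +0.469761-0.080002i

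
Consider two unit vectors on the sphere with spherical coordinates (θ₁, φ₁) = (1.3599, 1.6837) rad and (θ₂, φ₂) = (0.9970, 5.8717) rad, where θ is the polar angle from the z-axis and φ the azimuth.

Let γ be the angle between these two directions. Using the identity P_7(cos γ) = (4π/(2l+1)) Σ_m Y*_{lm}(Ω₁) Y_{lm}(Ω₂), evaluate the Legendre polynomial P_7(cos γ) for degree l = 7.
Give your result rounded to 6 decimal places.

0.227733

Term-by-term m-sum for l=7 (normalisation 4π/15 = 0.837758):
  m=-7: Y*=(0.303742, -0.300763)  Y=(-0.142370, 0.038056)  product (-0.031798, 0.054379)
  m=-6: Y*=(-0.266793, -0.214610)  Y=(-0.278753, 0.222062)  product (0.122026, 0.000579)
  m=-5: Y*=(0.075523, -0.119260)  Y=(-0.202943, 0.383586)  product (0.030420, 0.053172)
  m=-4: Y*=(-0.307126, -0.148971)  Y=(-0.012357, 0.164139)  product (0.028247, -0.048570)
  m=-3: Y*=(0.013142, -0.037306)  Y=(-0.087203, -0.249419)  product (-0.010451, -0.000025)
  m=-2: Y*=(-0.319086, -0.073302)  Y=(-0.203553, -0.219453)  product (0.048864, 0.084945)
  m=-1: Y*=(-0.000010, 0.000091)  Y=(0.136509, 0.059572)  product (-0.000007, 0.000012)
  m=+0: Y*=(-0.321493, -0.000000)  Y=(0.319656, 0.000000)  product (-0.102767, -0.000000)
  m=+1: Y*=(0.000010, 0.000091)  Y=(-0.136509, 0.059572)  product (-0.000007, -0.000012)
  m=+2: Y*=(-0.319086, 0.073302)  Y=(-0.203553, 0.219453)  product (0.048864, -0.084945)
  m=+3: Y*=(-0.013142, -0.037306)  Y=(0.087203, -0.249419)  product (-0.010451, 0.000025)
  m=+4: Y*=(-0.307126, 0.148971)  Y=(-0.012357, -0.164139)  product (0.028247, 0.048570)
  m=+5: Y*=(-0.075523, -0.119260)  Y=(0.202943, 0.383586)  product (0.030420, -0.053172)
  m=+6: Y*=(-0.266793, 0.214610)  Y=(-0.278753, -0.222062)  product (0.122026, -0.000579)
  m=+7: Y*=(-0.303742, -0.300763)  Y=(0.142370, 0.038056)  product (-0.031798, -0.054379)
Σ over m = (0.271836, 0.000000); ×(4π/15) → (0.227733, 0.000000). Real part: 0.227733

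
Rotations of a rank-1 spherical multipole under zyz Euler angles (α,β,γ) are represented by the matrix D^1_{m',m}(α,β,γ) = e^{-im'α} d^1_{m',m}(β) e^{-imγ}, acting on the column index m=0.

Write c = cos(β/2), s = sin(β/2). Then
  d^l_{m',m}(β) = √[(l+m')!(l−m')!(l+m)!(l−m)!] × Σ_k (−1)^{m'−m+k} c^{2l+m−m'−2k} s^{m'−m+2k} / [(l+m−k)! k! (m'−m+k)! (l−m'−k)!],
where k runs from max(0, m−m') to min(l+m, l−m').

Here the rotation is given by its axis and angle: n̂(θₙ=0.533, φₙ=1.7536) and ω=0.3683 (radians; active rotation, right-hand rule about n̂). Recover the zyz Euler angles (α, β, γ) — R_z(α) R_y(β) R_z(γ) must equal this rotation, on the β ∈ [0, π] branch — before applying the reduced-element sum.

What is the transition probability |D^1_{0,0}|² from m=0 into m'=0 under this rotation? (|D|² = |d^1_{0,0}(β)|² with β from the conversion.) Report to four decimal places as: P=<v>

P=0.9657

Axis–angle → zyz. n̂ = (sinθₙcosφₙ, sinθₙsinφₙ, cosθₙ) = (-0.092370, +0.499653, +0.861287), ω = 0.3683.
R = I cosω + sinω [n̂]ₓ + (1−cosω) n̂n̂ᵀ gives
  R = [+0.933513, -0.313184, +0.174555; +0.306994, +0.949682, +0.062114; -0.185225, -0.004397, +0.982686]
β = atan2(√(R₁₃²+R₂₃²), R₃₃) = 0.186354; α = atan2(R₂₃, R₁₃) mod 2π = 0.341872; γ = atan2(R₃₂, −R₃₁) mod 2π = 6.259450
Split into d^1_{0,0}(β=0.1864) × two z-phases.
c=cos(0.186354/2)=0.995662, s=sin(0.186354/2)=0.093042; N=√[1·1·1·1]=1.000000
The bounds max(0,m−m')=0 and min(l+m,l−m')=1 give 2 terms
  k=0: (−1)^0·1.0000/(1)·0.9957^2·0.0930^0 = +0.991343
  k=1: (−1)^1·1.0000/(1)·0.9957^0·0.0930^2 = -0.008657
d^1_{0,0}(0.1864) = +0.991343 -0.008657 = +0.982686
|D^1_{0,0}|² = |d^1_{0,0}(β)|² = (+0.982686)² = 0.965672 (the z-rotation phases have unit modulus)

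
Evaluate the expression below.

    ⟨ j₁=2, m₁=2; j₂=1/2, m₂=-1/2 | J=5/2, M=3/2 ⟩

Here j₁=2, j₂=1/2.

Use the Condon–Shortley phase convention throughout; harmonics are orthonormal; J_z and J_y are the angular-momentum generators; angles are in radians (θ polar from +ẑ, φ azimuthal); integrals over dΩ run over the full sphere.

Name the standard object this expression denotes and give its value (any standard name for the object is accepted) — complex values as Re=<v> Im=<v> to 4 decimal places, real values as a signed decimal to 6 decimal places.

This is a Clebsch–Gordan (vector-coupling) coefficient.
√[6·0!4!1!/6! · 4!0!0!1!4!1!] = √(576/5)
  +(−1)^0/∏(0,0,0,0,4,1)! = 1/24  (running 1/24)
⟨..|..⟩ = √(576/5)·(1/24) = +0.447214

Clebsch–Gordan coefficient, +√(1/5) ≈ +0.447214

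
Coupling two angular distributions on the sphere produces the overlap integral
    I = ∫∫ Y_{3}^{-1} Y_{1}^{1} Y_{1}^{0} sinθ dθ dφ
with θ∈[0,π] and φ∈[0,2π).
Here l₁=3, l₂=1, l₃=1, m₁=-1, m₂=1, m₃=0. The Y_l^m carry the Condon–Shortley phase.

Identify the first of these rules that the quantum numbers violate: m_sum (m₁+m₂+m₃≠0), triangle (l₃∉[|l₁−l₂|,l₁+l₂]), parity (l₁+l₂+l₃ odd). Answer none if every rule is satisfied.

m₁+m₂+m₃ = -1 + 1 + 0 = 0  ✓
triangle: need |l₁−l₂| ≤ l₃ ≤ l₁+l₂ = [2,4]; l₃=1 is outside  ✗
parity: l₁+l₂+l₃ = 5 is odd

triangle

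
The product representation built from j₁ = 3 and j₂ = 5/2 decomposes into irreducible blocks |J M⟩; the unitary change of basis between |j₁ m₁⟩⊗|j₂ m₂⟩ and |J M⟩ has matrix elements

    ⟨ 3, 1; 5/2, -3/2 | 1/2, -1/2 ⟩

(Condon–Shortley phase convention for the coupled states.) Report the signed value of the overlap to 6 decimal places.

j₁+j₂−J=5  J+j₁−j₂=1  J−j₁+j₂=0  j₁+j₂+J+1=7
(j₁±m₁, j₂±m₂, J±M) = (4,2,1,4,0,1)
P² = 384/7
sum k=1..1:
  [1] −1/24 = -1/24
S = -1/24
C² = P²·S² = 2/21 ; C = -0.308607

−√(2/21) = -0.308607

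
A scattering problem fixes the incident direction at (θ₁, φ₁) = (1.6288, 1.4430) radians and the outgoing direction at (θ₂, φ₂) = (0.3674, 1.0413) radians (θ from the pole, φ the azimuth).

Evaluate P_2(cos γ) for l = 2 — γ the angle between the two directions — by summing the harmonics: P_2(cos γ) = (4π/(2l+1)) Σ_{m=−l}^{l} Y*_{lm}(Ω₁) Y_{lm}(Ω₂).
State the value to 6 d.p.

-0.385786

Summing Y*_{l m}(θ₁,φ₁)·Y_{l m}(θ₂,φ₂) over m ∈ [−2, 2]; prefactor 4π/(2·2+1) = 2.513274:
  m=-2: (-0.37247 + 0.09733j) × (-0.02441 - 0.04345j) = 0.01332 + 0.01381j  (running Σ = 0.01332 + 0.01381j)
  m=-1: (-0.00570 - 0.04435j) × (0.13081 - 0.22351j) = -0.01066 - 0.00453j  (running Σ = 0.00266 + 0.00928j)
  m=0: (-0.31221 + 0.00000j) × (0.50871 + 0.00000j) = -0.15883 + 0.00000j  (running Σ = -0.15616 + 0.00928j)
  m=1: (0.00570 - 0.04435j) × (-0.13081 - 0.22351j) = -0.01066 + 0.00453j  (running Σ = -0.16682 + 0.01381j)
  m=2: (-0.37247 - 0.09733j) × (-0.02441 + 0.04345j) = 0.01332 - 0.01381j  (running Σ = -0.15350 + 0.00000j)
Σ over m = -0.15350 + 0.00000j; ×(4π/5) → -0.38579 + 0.00000j. Real part: -0.385786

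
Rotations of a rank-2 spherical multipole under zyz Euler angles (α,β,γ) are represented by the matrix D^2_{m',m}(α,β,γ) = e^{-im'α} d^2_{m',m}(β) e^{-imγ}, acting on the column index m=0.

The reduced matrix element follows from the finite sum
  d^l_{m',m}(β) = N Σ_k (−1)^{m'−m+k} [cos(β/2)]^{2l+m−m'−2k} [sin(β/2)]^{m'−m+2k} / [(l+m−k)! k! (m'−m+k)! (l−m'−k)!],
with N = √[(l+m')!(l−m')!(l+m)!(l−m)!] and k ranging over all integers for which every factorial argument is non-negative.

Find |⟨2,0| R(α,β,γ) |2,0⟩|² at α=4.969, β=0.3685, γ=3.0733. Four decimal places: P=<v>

D^2_{0,0}(4.9690,0.3685,3.0733) = e^{-i·0·4.9690}·d^2_{0,0}(0.3685)·e^{-i·0·3.0733}. Compute d first:
With c≡cos(β/2)=0.983074 and s≡sin(β/2)=0.183209, N=[2·2·2·2]^{1/2}=4.000000
The bounds max(0,m−m')=0 and min(l+m,l−m')=2 give 3 terms
  k=0: (−1)^0·4.0000/(4)·0.9831^4·0.1832^0 = +0.933995
  k=1: (−1)^1·4.0000/(1)·0.9831^2·0.1832^2 = -0.129756
  k=2: (−1)^2·4.0000/(4)·0.9831^0·0.1832^4 = +0.001127
d^2_{0,0}(0.3685) = +0.933995 -0.129756 +0.001127 = +0.805366
|D^2_{0,0}|² = |d^2_{0,0}(β)|² = (+0.805366)² = 0.648615 (the z-rotation phases have unit modulus)

P=0.6486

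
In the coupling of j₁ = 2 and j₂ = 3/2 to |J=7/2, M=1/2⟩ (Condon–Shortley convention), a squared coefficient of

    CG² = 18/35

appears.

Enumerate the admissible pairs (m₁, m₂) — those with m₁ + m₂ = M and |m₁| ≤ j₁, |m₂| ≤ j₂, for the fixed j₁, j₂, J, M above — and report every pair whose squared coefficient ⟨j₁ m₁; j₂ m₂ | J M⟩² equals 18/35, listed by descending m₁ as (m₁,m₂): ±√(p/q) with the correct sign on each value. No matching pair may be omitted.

Admissible pairs with m₁+m₂ = M = 1/2: (-1,3/2), (0,1/2), (1,-1/2), (2,-3/2)
  (m₁,m₂)=(2,-3/2): CG² = 1/35, CG = +√(1/35)
  (m₁,m₂)=(1,-1/2): CG² = 12/35, CG = +√(12/35)
  (m₁,m₂)=(0,1/2): CG² = 18/35, CG = +√(18/35)   ← matches the target
  (m₁,m₂)=(-1,3/2): CG² = 4/35, CG = +√(4/35)
Pairs with CG² = 18/35: (0,1/2): +√(18/35)

(0,1/2): +√(18/35)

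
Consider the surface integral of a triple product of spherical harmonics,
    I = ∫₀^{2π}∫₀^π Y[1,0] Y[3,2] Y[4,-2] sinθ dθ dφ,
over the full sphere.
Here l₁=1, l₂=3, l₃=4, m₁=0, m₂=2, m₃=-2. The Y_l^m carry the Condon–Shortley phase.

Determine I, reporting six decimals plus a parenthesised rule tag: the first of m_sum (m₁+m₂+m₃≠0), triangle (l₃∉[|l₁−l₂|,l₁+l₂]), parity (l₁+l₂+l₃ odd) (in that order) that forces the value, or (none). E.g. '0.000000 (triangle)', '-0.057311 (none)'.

Rules hold: Σm=0, L=8 even, 2≤4≤4.
N = 3·7·9 = 189
Δ = 0!·2!·6!/9! = 1/252
Racah Σ t=0..0: t=0:+1/36 = 1/36
⇒ 3j(1 3 4; 0 0 0)² = 4/63, sgn +1
Racah Σ t=0..0: t=0:+1/120 = 1/120
⇒ 3j(1 3 4; 0 2 -2)² = 1/21, sgn +1
4πI² = N·(3j₀)²·(3jₘ)² = 4/7
I = +1·√(0.571429/4π) = 0.21324362
No selection rule forces the value: the integral is nonzero (none).

0.213244 (none)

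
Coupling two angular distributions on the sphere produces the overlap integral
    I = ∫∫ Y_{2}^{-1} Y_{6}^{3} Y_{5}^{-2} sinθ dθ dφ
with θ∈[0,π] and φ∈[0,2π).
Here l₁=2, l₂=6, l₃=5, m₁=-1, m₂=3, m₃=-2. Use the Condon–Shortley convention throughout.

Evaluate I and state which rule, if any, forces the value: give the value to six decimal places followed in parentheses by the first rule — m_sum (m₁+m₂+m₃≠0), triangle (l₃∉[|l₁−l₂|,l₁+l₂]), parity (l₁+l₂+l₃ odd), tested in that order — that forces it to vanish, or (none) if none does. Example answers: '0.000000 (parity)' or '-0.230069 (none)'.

0.000000 (parity)

L=13 odd ⇒ parity kills the (l;000) factor ⇒ I = 0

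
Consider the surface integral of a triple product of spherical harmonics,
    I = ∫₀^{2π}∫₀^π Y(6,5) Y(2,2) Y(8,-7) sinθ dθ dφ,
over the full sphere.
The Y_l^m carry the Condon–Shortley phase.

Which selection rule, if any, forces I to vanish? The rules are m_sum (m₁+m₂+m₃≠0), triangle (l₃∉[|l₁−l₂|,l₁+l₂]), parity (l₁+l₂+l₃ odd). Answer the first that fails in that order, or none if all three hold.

Σmᵢ = 0  ✓
l₃∈[|l₁−l₂|,l₁+l₂]=[4,8], have l₃=8  ✓
Σlᵢ = 16 ⇒ even  ✓

none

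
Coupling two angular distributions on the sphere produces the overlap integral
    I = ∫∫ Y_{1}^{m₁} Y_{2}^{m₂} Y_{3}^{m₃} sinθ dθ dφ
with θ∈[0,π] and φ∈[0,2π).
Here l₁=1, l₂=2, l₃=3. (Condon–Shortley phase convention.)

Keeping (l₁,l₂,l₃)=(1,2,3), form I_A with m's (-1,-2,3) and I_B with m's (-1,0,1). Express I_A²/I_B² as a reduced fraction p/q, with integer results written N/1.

Same 1,2,3: normalisation and zero-m 3j drop out of the ratio.
A: Δ: 0! 2! 4! / 7! → 1/105; sum: t=0:+1/48 = 1/48; 3j²(1 2 3; -1 -2 3) = Δ·Π!·Σ² = 1/7  (sign +1)
B: Δ: 0! 2! 4! / 7! → 1/105; sum: t=0:+1/8 = 1/8; 3j²(1 2 3; -1 0 1) = Δ·Π!·Σ² = 2/35  (sign +1)
I_A²/I_B² = (1/7)/(2/35) = 5/2

5/2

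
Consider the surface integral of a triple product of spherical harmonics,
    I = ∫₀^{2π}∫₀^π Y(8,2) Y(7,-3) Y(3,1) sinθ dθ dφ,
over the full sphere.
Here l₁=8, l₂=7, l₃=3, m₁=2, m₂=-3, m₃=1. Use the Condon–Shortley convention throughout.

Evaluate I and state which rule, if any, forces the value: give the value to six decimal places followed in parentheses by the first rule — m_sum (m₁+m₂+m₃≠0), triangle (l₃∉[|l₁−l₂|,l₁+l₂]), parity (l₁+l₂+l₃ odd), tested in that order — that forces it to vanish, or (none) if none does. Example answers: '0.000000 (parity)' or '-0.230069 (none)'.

m-sum 0 ✓  L=18 even ✓  1≤3≤15 ✓
Π(2lᵢ+1) = 17×15×7 = 1785
triangle coeff Δ(8,7,3) = 1/5290740
Σ_t [5,7]: t=5:−1/7257600 t=6:+1/2073600 t=7:−1/7257600 = 1/4838400
(3j)²=252/20995 [(8 7 3; 0 0 0)], sign=-1
Σ_t [2,4]: t=2:+1/348364800 t=3:−1/13063680 t=4:+1/7741440 = 29/522547200
(3j)²=1682/264537 [(8 7 3; 2 -3 1)], sign=+1
⇒ 4πI² = 141288/1037153
I = (-1)√(141288/1037153/(4π)) = -0.10411811
No selection rule forces the value: the integral is nonzero (none).

-0.104118 (none)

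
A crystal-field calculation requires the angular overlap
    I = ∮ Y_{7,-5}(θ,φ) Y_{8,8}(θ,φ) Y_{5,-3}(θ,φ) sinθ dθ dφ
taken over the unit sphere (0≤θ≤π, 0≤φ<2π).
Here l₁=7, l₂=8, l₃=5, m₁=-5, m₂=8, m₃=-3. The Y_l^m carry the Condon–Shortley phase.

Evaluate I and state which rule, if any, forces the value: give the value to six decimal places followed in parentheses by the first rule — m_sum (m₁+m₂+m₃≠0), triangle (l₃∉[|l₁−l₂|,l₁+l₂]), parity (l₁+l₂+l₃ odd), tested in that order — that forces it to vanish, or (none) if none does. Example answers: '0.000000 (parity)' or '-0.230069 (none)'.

0.177762 (none)

Checks pass: Σm=0; 20 even; l₃=5∈[1,15].
(2·7+1)(2·8+1)(2·5+1) = 2805
Δ: 10! 4! 6! / 21! → 1/814773960
sum: t=3:−1/87091200 t=4:+1/4976640 t=5:−1/2073600 t=6:+1/4976640 t=7:−1/87091200 = -1/9676800
3j²(7 8 5; 0 0 0) = Δ·Π!·Σ² = 360/46189  (sign +1)
sum: t=10:+1/10450944000 = 1/10450944000
3j²(7 8 5; -5 8 -3) = Δ·Π!·Σ² = 88/4845  (sign +1)
combine: 4πI² = 2805·360/46189·88/4845 = 31680/79781
take √, sign +1: I = 0.17776159
No selection rule forces the value: the integral is nonzero (none).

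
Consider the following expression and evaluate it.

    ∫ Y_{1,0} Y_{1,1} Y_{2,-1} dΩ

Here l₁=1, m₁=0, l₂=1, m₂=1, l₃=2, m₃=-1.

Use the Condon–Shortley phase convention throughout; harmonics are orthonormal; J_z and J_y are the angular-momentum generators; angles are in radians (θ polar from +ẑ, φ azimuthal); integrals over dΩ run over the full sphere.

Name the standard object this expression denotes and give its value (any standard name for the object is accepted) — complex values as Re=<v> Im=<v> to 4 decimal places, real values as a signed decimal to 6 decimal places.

Gaunt coefficient, -0.218510

This is a Gaunt coefficient — the integral of a triple product of spherical harmonics over the sphere.
Rules hold: Σm=0, L=4 even, 0≤2≤2.
N = 3·3·5 = 45
Δ = 0!·2!·2!/5! = 1/30
Racah Σ t=0..0: t=0:+1/1 = 1/1
⇒ 3j(1 1 2; 0 0 0)² = 2/15, sgn +1
Racah Σ t=0..0: t=0:+1/2 = 1/2
⇒ 3j(1 1 2; 0 1 -1)² = 1/10, sgn -1
4πI² = N·(3j₀)²·(3jₘ)² = 3/5
I = -1·√(0.6/4π) = -0.21850969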